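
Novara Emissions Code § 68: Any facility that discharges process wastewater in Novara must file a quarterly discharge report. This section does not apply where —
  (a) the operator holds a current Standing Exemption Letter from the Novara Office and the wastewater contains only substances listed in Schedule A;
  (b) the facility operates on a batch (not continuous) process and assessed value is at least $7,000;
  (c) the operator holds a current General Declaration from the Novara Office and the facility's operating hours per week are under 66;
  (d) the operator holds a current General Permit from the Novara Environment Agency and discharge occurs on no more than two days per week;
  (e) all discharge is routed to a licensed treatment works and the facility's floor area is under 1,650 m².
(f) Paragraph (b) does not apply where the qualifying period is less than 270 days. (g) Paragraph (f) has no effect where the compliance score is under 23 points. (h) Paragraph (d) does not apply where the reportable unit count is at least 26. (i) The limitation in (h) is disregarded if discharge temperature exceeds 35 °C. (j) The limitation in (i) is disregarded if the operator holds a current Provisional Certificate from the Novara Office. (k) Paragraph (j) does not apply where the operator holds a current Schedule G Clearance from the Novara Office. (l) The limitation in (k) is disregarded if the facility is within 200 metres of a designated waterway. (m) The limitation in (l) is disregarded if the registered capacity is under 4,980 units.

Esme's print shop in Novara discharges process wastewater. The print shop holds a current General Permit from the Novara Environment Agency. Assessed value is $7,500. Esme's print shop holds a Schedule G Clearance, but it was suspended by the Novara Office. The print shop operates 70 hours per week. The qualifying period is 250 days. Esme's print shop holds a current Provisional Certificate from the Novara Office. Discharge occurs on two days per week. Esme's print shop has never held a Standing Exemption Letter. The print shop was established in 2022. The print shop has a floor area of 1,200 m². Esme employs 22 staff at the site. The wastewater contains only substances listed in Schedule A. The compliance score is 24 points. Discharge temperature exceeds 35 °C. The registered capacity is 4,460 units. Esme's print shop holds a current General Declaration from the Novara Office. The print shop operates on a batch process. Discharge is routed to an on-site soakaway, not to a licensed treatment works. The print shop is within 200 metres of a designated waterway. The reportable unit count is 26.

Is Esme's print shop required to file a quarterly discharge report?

Yes — Esme's print shop must file a quarterly discharge report.

Exception (a) requires that the operator holds a current Standing Exemption Letter from the Novara Office; but the Standing Exemption Letter is not current, so (a) is unavailable.
All of (b)'s requirements are met (the facility operates on a batch process; assessed value is $7,500, meeting the $7,000 threshold). Turning to paragraphs (f)–(g): (f) operates against (b): the qualifying period is 250 days, less than the 270 days limit. (g), which would lift (f), is inapplicable — the compliance score is 24 points, not under 23 points. (b) is therefore removed.
Exception (c) does not apply: the facility's operating hours per week are 70, not under 66.
Exception (d): a current General Permit is held; discharge occurs on no more than two days per week — every condition holds. But: (h) operates against (d): the reportable unit count is 26, meeting the 26 threshold. (i) is engaged (discharge temperature exceeds 35 °C), but is overridden by (j): (j) is engaged — a current Provisional Certificate is held. (k), which would lift (j), is not engaged — no current Schedule G Clearance is held. So (d) is unavailable.
Exception (e) fails — discharge is not routed to a licensed treatment works.
Every exception is unavailable, so the rule governs.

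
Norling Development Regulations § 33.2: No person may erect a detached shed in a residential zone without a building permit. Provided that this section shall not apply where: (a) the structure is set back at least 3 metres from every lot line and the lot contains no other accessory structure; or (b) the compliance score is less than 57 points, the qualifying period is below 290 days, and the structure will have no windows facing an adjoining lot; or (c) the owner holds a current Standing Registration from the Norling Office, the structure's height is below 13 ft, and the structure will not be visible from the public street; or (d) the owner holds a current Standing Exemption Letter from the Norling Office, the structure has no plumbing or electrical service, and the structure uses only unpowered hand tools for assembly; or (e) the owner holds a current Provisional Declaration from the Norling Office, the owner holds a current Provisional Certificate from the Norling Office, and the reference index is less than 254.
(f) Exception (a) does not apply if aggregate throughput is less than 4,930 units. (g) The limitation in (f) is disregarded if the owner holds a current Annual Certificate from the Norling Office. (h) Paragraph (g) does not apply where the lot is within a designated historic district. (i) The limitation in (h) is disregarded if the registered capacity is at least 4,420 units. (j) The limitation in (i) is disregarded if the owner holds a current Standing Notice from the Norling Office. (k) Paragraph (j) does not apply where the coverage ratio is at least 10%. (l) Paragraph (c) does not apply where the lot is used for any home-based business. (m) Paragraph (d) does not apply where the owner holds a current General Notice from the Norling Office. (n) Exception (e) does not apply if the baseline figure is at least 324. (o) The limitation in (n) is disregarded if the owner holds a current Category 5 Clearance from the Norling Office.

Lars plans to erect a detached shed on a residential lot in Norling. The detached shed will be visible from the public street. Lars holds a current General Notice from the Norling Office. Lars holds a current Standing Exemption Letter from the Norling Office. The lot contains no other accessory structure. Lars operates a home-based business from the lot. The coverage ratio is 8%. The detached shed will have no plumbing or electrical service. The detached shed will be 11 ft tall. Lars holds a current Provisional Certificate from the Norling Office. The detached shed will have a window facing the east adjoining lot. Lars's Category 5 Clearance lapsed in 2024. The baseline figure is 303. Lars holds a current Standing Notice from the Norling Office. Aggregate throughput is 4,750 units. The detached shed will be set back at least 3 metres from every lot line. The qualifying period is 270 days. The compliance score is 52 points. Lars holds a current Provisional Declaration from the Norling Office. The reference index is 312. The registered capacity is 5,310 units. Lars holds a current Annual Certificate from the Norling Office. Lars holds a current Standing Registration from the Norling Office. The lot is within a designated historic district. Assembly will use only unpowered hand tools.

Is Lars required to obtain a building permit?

Exception (a)'s conditions are all satisfied: the setback is at least 3 m on every side; the lot has no other accessory structure. However, paragraphs (f)–(k) must be considered: (f) is triggered — aggregate throughput is 4,750 units, less than the 4,930 units limit. (g) is triggered (a current Annual Certificate is held), but is itself disapplied by (h): (h) applies — the lot is in a historic district. (i) operates (the registered capacity is 5,310 units, meeting the 4,420 units threshold), but is overridden by (j): (j) operates against (i): a current Standing Notice is held. (k) is inapplicable (the coverage ratio is 8%, short of 10%), so (j) stands. So (a) is unavailable.
Exception (b) does not apply: a window faces an adjoining lot.
Exception (c) fails — the structure will be visible from the street.
Exception (d)'s conditions are all satisfied: a current Standing Exemption Letter is held; there is no plumbing or electrical service; assembly uses only hand tools. But: (m) operates against (d): a current General Notice is held. Exception (d) does not apply.
Exception (e) fails — the reference index is 312, not less than 254.
None of the exceptions is available; § 33.2 applies in full.

Yes — Lars must obtain a building permit.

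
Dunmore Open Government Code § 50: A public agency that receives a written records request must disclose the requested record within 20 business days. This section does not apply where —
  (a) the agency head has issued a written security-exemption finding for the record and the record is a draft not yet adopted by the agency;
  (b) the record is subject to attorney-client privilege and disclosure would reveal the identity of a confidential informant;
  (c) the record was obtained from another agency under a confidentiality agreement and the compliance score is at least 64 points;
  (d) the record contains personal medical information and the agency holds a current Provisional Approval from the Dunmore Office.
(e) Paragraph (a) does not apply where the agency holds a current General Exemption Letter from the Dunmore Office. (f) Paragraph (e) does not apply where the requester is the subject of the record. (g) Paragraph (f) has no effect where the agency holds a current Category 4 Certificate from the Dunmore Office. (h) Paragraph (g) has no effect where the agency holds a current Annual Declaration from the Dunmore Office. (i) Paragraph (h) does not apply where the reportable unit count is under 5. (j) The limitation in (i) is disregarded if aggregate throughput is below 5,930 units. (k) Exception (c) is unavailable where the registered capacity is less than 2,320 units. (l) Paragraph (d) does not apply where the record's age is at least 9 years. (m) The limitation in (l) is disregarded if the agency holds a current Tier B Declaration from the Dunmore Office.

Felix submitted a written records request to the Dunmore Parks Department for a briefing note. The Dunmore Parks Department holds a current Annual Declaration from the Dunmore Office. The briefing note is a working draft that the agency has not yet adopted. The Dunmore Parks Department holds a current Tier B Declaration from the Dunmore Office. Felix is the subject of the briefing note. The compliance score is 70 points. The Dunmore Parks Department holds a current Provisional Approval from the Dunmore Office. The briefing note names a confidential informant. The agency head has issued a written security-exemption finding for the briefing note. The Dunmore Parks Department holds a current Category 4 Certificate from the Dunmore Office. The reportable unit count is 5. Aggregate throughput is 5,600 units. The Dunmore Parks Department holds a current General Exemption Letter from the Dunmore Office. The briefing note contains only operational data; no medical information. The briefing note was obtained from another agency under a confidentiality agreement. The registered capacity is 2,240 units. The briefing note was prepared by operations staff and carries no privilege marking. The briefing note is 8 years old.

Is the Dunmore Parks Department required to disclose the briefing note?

No — exception (a) applies; the Dunmore Parks Department is not required to disclose the briefing note.

All of (a)'s requirements are met (a written security-exemption finding has been issued; the briefing note is an unadopted draft). Considering the limiting provisions: (e) is triggered (a current General Exemption Letter is held), but is set aside by (f): (f) operates against (e): Felix is the subject of the briefing note. (g) applies (a current Category 4 Certificate is held), but is itself disapplied by (h): (h) operates — a current Annual Declaration is held. (i) is not engaged (the reportable unit count is 5, not under 5), so (h) stands. (a) remains available.
Exception (b) fails — the briefing note carries no privilege marking.
Exception (c) is satisfied on its face — the briefing note was obtained under a confidentiality agreement; the compliance score is 70 points, meeting the 64 points threshold. But applying paragraph (k): (k) operates against (c): the registered capacity is 2,240 units, less than the 2,320 units limit. So (c) is unavailable.
Exception (d) fails — the briefing note contains only operational data.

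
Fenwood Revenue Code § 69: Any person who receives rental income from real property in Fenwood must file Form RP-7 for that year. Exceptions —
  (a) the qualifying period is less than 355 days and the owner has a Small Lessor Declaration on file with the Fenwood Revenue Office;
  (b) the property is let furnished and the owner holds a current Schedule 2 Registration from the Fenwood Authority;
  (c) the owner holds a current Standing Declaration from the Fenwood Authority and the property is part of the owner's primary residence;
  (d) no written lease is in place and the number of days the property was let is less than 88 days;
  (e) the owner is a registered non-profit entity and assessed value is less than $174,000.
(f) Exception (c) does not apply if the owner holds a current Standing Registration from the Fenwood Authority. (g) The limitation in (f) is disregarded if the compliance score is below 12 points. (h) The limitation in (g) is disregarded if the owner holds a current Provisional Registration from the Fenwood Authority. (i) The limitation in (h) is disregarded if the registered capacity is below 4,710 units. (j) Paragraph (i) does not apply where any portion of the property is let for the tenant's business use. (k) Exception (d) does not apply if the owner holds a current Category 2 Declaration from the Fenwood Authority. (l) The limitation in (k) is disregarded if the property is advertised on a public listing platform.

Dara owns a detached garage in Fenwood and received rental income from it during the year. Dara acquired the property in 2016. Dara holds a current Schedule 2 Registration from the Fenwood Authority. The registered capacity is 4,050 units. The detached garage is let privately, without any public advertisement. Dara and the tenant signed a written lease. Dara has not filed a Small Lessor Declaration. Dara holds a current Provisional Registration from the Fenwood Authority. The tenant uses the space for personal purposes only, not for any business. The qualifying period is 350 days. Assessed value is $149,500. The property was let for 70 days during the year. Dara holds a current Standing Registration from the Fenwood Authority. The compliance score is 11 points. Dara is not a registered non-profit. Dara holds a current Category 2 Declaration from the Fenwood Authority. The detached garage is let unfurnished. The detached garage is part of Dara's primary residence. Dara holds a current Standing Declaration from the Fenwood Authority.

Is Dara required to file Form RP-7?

Exception (a) does not apply: no Small Lessor Declaration is on file.
Exception (b) fails — the property is let unfurnished.
Exception (c) is satisfied on its face — a current Standing Declaration is held; the detached garage is part of the primary residence. Applying paragraphs (f)–(j): (f) would limit (c) — a current Standing Registration is held — but (g) sets (f) aside: (g) operates against (f): the compliance score is 11 points, below the 12 points limit. (h) would limit (g) — a current Provisional Registration is held — but (i) sets (h) aside: (i) operates — the registered capacity is 4,050 units, below the 4,710 units limit. (j) is inapplicable (the space is used for personal purposes only), so (i) stands. (c) remains available.
Exception (d) requires that no written lease is in place; but a written lease is in place, so (d) is unavailable.
Exception (e) does not apply: Dara is not a registered non-profit.

No — exception (c) applies; Dara is not required to file Form RP-7.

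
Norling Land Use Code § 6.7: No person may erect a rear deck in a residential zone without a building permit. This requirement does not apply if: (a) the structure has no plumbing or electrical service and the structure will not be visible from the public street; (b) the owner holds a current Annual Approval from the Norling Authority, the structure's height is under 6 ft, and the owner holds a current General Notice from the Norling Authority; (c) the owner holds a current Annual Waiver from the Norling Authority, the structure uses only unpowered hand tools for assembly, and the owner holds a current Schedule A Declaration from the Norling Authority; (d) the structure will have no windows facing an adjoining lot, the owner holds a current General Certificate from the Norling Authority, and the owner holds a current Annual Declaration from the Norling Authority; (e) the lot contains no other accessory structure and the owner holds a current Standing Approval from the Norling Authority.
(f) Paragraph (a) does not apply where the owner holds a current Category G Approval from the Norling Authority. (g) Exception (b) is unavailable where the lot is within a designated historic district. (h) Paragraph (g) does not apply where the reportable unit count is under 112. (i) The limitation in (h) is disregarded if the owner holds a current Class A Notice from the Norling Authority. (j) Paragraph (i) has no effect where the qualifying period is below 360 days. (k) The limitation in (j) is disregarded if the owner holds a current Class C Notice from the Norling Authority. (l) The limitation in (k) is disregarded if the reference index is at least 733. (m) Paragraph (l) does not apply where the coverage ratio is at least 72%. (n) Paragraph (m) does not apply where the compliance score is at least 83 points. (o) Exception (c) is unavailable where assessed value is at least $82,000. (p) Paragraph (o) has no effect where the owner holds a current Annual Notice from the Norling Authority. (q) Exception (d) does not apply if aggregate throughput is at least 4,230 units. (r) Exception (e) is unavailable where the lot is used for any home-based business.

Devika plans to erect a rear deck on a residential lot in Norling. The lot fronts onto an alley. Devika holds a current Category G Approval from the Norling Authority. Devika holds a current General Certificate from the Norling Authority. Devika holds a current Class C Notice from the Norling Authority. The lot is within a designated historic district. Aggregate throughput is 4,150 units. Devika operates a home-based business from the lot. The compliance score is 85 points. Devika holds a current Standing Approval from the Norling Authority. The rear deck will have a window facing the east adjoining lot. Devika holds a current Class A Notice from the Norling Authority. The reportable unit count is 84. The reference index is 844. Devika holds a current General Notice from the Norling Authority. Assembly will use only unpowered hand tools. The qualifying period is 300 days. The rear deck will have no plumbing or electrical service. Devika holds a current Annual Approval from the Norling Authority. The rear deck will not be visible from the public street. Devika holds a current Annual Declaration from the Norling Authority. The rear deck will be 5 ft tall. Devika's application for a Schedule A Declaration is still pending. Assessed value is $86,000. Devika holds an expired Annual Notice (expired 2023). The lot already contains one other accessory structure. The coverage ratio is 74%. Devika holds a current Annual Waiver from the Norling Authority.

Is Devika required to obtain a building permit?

No — exception (b) applies; Devika does not need a building permit.

Exception (a): there is no plumbing or electrical service; the structure will not be visible from the street — every condition holds. But applying paragraph (f): (f) operates against (a): a current Category G Approval is held. So (a) is unavailable.
All of (b)'s requirements are met (a current Annual Approval is held; the structure's height is 5 ft, under the 6 ft limit; a current General Notice is held). Applying paragraphs (g)–(n): (g) operates (the lot is in a historic district), but is itself disapplied by (h): (h) is triggered — the reportable unit count is 84, under the 112 limit. (i) would limit (h) — a current Class A Notice is held — but (j) sets (i) aside: (j) operates — the qualifying period is 300 days, below the 360 days limit. (k) would limit (j) — a current Class C Notice is held — but (l) sets (k) aside: (l) operates against (k): the reference index is 844, meeting the 733 threshold. (m) would limit (l) — the coverage ratio is 74%, meeting the 72% threshold — but (n) sets (m) aside: (n) is engaged — the compliance score is 85 points, meeting the 83 points threshold. Exception (b) stands.
Exception (c) requires that the owner holds a current Schedule A Declaration from the Norling Authority; but the Schedule A Declaration is not current, so (c) is unavailable.
Exception (d) requires that the structure will have no windows facing an adjoining lot; but a window faces an adjoining lot, so (d) is unavailable.
Exception (e) does not apply: the lot already has another accessory structure.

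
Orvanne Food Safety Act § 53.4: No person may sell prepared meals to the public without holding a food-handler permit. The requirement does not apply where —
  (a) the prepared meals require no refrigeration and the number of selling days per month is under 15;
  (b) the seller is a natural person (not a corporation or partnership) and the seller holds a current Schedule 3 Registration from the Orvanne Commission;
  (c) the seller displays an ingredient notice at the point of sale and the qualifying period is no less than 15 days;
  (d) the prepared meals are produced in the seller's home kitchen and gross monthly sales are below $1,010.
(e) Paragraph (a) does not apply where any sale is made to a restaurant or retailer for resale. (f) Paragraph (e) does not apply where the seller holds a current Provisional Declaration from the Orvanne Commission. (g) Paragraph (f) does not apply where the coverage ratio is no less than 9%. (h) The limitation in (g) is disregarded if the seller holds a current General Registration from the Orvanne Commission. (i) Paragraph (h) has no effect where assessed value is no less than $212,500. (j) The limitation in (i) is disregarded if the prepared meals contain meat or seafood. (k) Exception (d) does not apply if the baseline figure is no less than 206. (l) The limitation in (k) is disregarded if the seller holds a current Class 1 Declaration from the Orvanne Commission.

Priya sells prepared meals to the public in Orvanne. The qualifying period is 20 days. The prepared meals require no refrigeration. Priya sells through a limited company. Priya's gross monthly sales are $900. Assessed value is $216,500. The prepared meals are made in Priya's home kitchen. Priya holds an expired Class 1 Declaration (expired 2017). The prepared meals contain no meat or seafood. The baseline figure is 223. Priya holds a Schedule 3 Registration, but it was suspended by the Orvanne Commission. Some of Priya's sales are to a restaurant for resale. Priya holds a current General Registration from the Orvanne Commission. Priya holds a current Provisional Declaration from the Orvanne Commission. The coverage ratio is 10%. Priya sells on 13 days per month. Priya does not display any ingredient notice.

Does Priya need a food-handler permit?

Exception (a)'s conditions are all satisfied: the prepared meals are shelf-stable; the number of selling days per month is 13, under the 15 limit. Turning to paragraphs (e)–(j): (e) operates against (a): some sales are to a restaurant for resale. (f) is engaged (a current Provisional Declaration is held), but yields to (g): (g) operates against (f): the coverage ratio is 10%, meeting the 9% threshold. (h) would limit (g) — a current General Registration is held — but (i) sets (h) aside: (i) applies — assessed value is $216,500, meeting the $212,500 threshold. (j) does not operate here (the prepared meals contain no meat or seafood), so (i) stands. So (a) is unavailable.
Exception (b) does not apply: the seller operates through a limited company.
Exception (c) fails — no ingredient notice is displayed.
Exception (d) is satisfied on its face — the prepared meals are home-kitchen produced; gross monthly sales are $900, below the $1,010 limit. However, paragraphs (k)–(l) must be considered: (k) is triggered — the baseline figure is 223, meeting the 206 threshold. (l), which would lift (k), is inapplicable — there is no Class 1 Declaration in force. (d) is therefore removed.
Every exception is unavailable, so the rule governs.

Yes — Priya must hold a food-handler permit.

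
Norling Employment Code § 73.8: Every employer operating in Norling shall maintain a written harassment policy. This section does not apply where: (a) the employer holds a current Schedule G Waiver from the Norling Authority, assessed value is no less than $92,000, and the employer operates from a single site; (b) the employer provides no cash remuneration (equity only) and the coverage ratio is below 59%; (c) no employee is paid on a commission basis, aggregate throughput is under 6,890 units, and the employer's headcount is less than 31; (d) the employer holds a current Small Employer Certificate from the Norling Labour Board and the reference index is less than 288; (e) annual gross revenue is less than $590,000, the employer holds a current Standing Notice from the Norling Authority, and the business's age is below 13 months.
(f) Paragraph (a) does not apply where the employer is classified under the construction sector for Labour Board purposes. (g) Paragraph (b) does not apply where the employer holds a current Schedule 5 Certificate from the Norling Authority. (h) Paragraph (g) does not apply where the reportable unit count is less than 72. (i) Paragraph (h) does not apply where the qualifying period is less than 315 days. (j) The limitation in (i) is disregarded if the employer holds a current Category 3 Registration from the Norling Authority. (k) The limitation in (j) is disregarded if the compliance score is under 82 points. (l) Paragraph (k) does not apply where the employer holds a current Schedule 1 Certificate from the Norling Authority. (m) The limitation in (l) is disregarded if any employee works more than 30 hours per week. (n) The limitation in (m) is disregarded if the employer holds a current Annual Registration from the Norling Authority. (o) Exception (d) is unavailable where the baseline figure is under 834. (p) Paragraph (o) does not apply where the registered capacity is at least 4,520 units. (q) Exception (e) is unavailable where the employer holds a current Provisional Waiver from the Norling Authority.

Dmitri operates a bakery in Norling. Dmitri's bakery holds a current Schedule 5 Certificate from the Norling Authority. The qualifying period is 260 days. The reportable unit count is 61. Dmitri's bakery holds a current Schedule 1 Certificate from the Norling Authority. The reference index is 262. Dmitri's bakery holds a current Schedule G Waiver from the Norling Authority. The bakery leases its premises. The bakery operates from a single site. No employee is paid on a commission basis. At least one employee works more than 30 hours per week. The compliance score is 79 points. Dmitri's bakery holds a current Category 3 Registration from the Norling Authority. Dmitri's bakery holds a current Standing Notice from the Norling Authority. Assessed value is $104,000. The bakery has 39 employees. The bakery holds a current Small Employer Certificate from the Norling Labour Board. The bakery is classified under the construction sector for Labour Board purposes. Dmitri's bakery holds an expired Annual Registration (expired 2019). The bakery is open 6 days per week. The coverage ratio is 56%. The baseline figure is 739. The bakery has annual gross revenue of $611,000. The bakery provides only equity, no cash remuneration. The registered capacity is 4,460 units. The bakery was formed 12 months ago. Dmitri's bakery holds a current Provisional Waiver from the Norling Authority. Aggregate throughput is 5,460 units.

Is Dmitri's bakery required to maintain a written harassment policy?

Exception (a)'s conditions are all satisfied: a current Schedule G Waiver is held; assessed value is $104,000, meeting the $92,000 threshold; the employer operates from a single site. But applying paragraph (f): (f) operates against (a): the bakery is classified under the construction sector. Exception (a) does not apply.
Exception (b) is satisfied on its face — remuneration is equity-only; the coverage ratio is 56%, below the 59% limit. But applying paragraphs (g)–(n): (g) is engaged — a current Schedule 5 Certificate is held. (h) would limit (g) — the reportable unit count is 61, less than the 72 limit — but (i) sets (h) aside: (i) operates against (h): the qualifying period is 260 days, less than the 315 days limit. (j) operates (a current Category 3 Registration is held), but is displaced by (k): (k) operates — the compliance score is 79 points, under the 82 points limit. (l) applies (a current Schedule 1 Certificate is held), but yields to (m): (m) operates against (l): at least one employee exceeds 30 hours/week. (n) is not triggered (there is no Annual Registration in force), so (m) stands. Exception (b) does not apply.
Exception (c) requires that the employer's headcount is less than 31; but the employer's headcount is 39, not less than 31, so (c) is unavailable.
Exception (d): a current Small Employer Certificate is held; the reference index is 262, less than the 288 limit — every condition holds. Turning to paragraphs (o)–(p): (o) operates against (d): the baseline figure is 739, under the 834 limit. (p), which would lift (o), is not triggered — the registered capacity is 4,460 units, short of 4,520 units. Exception (d) does not apply.
Exception (e) fails — annual gross revenue is $611,000, not less than $590,000.
No exception displaces § 73.8.

Yes — Dmitri's bakery must maintain a written harassment policy.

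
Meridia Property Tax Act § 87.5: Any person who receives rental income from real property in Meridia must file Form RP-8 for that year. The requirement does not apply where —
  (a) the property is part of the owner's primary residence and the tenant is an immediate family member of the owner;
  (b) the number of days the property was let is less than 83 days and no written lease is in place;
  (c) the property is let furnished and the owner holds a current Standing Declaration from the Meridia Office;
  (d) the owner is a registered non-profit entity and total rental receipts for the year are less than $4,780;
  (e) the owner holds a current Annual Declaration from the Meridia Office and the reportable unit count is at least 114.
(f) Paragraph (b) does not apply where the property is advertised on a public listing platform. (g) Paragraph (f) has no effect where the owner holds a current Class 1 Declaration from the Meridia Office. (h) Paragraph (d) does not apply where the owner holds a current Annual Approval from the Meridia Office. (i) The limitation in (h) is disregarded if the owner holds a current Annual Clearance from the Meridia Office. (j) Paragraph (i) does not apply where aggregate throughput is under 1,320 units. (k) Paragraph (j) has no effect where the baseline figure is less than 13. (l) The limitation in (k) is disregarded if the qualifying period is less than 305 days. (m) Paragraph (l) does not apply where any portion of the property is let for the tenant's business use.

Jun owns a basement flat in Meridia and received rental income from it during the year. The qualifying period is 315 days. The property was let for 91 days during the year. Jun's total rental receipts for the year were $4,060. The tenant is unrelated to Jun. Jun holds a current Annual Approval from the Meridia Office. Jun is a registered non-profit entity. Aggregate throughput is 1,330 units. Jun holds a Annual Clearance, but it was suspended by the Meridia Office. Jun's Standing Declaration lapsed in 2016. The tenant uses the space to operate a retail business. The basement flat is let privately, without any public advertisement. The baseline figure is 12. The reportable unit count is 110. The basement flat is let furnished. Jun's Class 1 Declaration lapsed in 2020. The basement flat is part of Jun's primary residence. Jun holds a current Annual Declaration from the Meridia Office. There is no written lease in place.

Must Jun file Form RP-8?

Yes — Jun must file Form RP-8.

Exception (a) requires that the tenant is an immediate family member of the owner; but the tenant is unrelated to the owner, so (a) is unavailable.
Exception (b) does not apply: the number of days the property was let is 91 days, not less than 83 days.
Exception (c) does not apply: the Standing Declaration is not current.
Exception (d)'s conditions are all satisfied: Jun is a registered non-profit; total rental receipts for the year are $4,060, less than the $4,780 limit. However, paragraphs (h)–(m) must be considered: (h) operates against (d): a current Annual Approval is held. (i), which would lift (h), is not triggered — there is no Annual Clearance in force. So (d) is unavailable.
Exception (e) requires that the reportable unit count is at least 114; but the reportable unit count is 110, short of 114, so (e) is unavailable.
No exception applies. The general rule governs.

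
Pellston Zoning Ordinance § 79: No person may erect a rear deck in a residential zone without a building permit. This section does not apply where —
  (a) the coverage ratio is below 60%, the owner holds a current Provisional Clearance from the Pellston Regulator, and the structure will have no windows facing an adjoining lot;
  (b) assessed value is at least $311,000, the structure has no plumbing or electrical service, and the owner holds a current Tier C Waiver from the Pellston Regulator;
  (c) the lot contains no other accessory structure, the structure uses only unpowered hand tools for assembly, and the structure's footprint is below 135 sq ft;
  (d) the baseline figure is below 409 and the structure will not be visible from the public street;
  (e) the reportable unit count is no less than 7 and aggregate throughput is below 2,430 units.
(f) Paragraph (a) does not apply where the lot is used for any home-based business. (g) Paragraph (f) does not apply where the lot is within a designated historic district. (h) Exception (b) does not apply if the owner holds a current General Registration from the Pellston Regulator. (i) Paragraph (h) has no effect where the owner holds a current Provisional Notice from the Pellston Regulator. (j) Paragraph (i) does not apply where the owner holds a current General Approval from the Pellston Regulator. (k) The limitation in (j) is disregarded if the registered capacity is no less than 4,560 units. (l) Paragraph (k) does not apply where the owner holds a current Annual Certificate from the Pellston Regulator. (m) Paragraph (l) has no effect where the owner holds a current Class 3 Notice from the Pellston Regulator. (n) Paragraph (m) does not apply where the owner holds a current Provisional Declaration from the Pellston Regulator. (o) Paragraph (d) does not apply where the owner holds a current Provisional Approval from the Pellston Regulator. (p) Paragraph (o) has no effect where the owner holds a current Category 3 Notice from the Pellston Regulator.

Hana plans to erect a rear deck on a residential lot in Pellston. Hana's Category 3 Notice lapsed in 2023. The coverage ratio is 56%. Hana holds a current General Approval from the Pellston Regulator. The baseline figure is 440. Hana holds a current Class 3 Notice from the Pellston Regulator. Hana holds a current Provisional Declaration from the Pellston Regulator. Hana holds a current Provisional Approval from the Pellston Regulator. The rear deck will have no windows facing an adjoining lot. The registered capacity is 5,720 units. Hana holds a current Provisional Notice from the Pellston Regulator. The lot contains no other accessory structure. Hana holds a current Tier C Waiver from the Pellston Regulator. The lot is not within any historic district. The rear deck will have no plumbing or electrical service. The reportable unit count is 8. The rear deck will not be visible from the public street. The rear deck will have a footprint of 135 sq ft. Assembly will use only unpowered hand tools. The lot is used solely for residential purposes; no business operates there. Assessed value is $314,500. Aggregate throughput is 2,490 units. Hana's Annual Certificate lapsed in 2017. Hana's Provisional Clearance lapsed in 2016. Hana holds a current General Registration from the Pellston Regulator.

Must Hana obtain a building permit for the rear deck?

No — exception (b) applies; Hana does not need a building permit.

Exception (a) requires that the owner holds a current Provisional Clearance from the Pellston Regulator; but no current Provisional Clearance is held, so (a) is unavailable.
All of (b)'s requirements are met (assessed value is $314,500, meeting the $311,000 threshold; there is no plumbing or electrical service; a current Tier C Waiver is held). Under paragraphs (h)–(n): (h) would limit (b) — a current General Registration is held — but (i) sets (h) aside: (i) operates against (h): a current Provisional Notice is held. (j) operates (a current General Approval is held), but is set aside by (k): (k) operates against (j): the registered capacity is 5,720 units, meeting the 4,560 units threshold. (l) is inapplicable (there is no Annual Certificate in force), so (k) stands. So (b) applies.
Exception (c) does not apply: the structure's footprint is 135 sq ft, not below 135 sq ft.
Exception (d) requires that the baseline figure is below 409; but the baseline figure is 440, not below 409, so (d) is unavailable.
Exception (e) does not apply: aggregate throughput is 2,490 units, not below 2,430 units.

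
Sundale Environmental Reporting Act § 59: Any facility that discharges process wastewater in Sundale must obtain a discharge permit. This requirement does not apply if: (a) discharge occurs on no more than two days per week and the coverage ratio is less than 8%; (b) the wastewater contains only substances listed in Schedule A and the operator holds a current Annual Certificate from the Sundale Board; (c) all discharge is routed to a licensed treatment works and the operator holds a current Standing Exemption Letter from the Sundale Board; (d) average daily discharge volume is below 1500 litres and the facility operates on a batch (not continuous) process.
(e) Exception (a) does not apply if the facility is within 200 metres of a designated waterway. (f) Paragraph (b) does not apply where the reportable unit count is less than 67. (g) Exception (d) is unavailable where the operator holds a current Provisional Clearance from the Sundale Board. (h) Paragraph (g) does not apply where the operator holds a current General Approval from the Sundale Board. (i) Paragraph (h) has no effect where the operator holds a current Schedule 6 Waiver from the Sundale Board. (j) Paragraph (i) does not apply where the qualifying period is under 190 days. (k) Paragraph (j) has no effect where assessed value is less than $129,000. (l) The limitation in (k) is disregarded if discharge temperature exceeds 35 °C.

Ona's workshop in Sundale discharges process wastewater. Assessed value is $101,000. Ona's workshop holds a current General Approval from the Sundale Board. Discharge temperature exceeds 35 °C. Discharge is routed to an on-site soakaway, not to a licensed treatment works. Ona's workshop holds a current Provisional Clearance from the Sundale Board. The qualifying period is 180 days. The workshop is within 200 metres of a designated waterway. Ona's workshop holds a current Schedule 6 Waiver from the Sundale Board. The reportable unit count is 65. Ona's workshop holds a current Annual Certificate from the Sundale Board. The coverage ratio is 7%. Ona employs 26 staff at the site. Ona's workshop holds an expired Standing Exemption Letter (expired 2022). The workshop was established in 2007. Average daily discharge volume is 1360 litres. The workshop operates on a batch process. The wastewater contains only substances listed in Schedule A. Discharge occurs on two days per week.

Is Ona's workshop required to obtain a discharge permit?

No — exception (d) applies; Ona's workshop is not required to obtain a discharge permit.

Exception (a): discharge occurs on no more than two days per week; the coverage ratio is 7%, less than the 8% limit — every condition holds. However, paragraph (e) must be considered: (e) is engaged — the workshop is within 200 m of a designated waterway. So (a) is unavailable.
Exception (b): the wastewater is Schedule-A-only; a current Annual Certificate is held — every condition holds. Turning to paragraph (f): (f) operates against (b): the reportable unit count is 65, less than the 67 limit. (b) is therefore removed.
Exception (c) requires that all discharge is routed to a licensed treatment works; but discharge is not routed to a licensed treatment works, so (c) is unavailable.
Exception (d) is satisfied on its face — average daily discharge volume is 1360 litres, below the 1500 litres limit; the facility operates on a batch process. Considering the limiting provisions: (g) would limit (d) — a current Provisional Clearance is held — but (h) sets (g) aside: (h) operates against (g): a current General Approval is held. (i) operates (a current Schedule 6 Waiver is held), but yields to (j): (j) is triggered — the qualifying period is 180 days, under the 190 days limit. (k) would limit (j) — assessed value is $101,000, less than the $129,000 limit — but (l) sets (k) aside: (l) is triggered — discharge temperature exceeds 35 °C. So (d) applies.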